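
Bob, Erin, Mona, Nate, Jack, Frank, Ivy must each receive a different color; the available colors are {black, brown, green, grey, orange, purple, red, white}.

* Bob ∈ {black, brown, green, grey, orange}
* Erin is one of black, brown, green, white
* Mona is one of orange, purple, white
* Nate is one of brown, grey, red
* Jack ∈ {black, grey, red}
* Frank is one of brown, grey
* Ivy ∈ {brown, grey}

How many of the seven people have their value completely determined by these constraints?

2

Frank and Ivy between them cover only {brown, grey} — a naked pair. Remove those values from Bob, Erin, Nate, Jack.
That leaves Nate = red. Strike red from Jack.
That leaves Jack = black. So Bob, Erin can't be black.
Determined: Nate=red, Jack=black. The other people each still have more than one consistent value. That makes 2.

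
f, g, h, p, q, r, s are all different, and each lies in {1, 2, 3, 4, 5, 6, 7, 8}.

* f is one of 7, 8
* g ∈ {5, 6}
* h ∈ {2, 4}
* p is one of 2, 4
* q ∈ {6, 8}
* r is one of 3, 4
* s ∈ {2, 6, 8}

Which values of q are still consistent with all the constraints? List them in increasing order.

Among the 7 variables, 3 fits only r (and all 7 values in {2, 3, 4, 5, 6, 7, 8} must be used), so r = 3.
The 6 still-open variables draw from only 6 values {2, 4, 5, 6, 7, 8}, so each is used; only g can be 5, hence g = 5.
The 5 still-open variables together cover exactly {2, 4, 6, 7, 8} — 5 values for 5 variables — and 7 appears only in f's list, so f = 7.
h and p between them cover only {2, 4} — a naked pair. Remove those values from s.
No further eliminations apply; q can still be any of 6, 8.

6, 8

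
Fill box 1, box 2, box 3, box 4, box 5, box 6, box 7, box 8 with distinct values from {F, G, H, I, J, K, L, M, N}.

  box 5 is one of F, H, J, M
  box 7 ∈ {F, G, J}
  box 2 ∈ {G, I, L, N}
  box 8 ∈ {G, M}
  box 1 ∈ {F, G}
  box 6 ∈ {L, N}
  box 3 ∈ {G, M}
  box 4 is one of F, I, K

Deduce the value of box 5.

H

box 3 and box 8 share exactly the 2 values {G, M}; by pigeonhole those values go to them, so strike G, M from box 1, box 2, box 5, box 7.
box 1's domain is down to {F}, so box 1 = F. So box 4, box 5, box 7 can't be F.
That leaves box 7 = J. Remove J from box 5.
So box 5 = H.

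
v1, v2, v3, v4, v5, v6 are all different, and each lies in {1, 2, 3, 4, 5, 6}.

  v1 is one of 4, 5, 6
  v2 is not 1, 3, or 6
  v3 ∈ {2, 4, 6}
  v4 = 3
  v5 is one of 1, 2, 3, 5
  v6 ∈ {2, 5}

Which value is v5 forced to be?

1

v4 has just one choice, so v4 = 3. Eliminate 3 elsewhere: v5.
The 5 still-open variables draw from only 5 values {1, 2, 4, 5, 6}, so each is used; only v5 can be 1, hence v5 = 1.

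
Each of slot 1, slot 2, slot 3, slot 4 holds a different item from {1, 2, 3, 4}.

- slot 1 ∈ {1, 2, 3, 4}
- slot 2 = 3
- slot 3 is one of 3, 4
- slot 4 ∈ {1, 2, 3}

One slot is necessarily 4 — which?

slot 3

slot 2 must be 3 (only option left). Remove 3 from slot 1, slot 3, slot 4.
So 4 goes to slot 3.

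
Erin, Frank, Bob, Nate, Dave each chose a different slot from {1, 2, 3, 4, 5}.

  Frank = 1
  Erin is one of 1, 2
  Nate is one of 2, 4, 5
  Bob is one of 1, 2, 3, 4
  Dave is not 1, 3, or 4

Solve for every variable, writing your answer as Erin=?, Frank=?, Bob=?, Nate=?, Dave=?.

Frank's domain is down to {1}, so Frank = 1. So Erin, Bob can't be 1.
That leaves Erin = 2. Eliminate 2 elsewhere: Bob, Nate, Dave.
Dave must be 5 (only option left). Eliminate 5 elsewhere: Nate.
Nate has just one choice, so Nate = 4. Strike 4 from Bob.
Bob must be 3 (only option left).

Erin=2, Frank=1, Bob=3, Nate=4, Dave=5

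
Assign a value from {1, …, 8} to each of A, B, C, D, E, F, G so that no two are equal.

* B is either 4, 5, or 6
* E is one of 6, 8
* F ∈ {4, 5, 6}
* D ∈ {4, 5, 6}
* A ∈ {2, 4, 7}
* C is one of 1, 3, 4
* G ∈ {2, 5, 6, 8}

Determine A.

B, D, F between them cover only {4, 5, 6} — a naked triple. Remove those values from A, C, E, G.
That leaves E = 8. Strike 8 from G.
That leaves G = 2. So A can't be 2.
So A = 7.

7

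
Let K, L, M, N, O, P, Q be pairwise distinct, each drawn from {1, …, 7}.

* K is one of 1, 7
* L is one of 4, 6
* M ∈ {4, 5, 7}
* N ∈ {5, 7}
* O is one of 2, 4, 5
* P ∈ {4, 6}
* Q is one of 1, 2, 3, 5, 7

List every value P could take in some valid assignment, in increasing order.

Among the 7 variables, 3 fits only Q (and all 7 values in {1, 2, 3, 4, 5, 6, 7} must be used), so Q = 3.
Among the 6 still-open variables, 1 fits only K (and all 6 values in {1, 2, 4, 5, 6, 7} must be used), so K = 1.
Among the 5 still-open variables, 2 fits only O (and all 5 values in {2, 4, 5, 6, 7} must be used), so O = 2.
L and P between them cover only {4, 6} — a naked pair. Remove those values from M.
No further eliminations apply; P can still be any of 4, 6.

4, 6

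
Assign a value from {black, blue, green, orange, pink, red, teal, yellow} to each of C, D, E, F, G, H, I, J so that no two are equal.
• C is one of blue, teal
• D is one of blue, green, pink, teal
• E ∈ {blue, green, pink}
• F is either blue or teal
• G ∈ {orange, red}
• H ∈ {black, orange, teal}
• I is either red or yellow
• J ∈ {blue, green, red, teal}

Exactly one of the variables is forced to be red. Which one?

J

Among the 8 variables, black fits only H (and all 8 values in {black, blue, green, orange, pink, red, teal, yellow} must be used), so H = black.
Among the 7 still-open variables, orange fits only G (and all 7 values in {blue, green, orange, pink, red, teal, yellow} must be used), so G = orange.
Among the 6 still-open variables, yellow fits only I (and all 6 values in {blue, green, pink, red, teal, yellow} must be used), so I = yellow.
Among the 5 still-open variables, red fits only J (and all 5 values in {blue, green, pink, red, teal} must be used), so J = red.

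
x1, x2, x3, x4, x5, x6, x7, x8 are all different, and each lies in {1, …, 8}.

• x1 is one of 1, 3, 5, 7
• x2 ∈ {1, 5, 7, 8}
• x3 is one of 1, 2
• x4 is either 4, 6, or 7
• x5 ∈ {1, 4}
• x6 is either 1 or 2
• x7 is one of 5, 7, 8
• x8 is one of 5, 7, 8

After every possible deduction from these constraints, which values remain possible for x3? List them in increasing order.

The 8 variables draw from only 8 values {1, 2, 3, 4, 5, 6, 7, 8}, so each is used; only x1 can be 3, hence x1 = 3.
Among the 7 still-open variables, 6 fits only x4 (and all 7 values in {1, 2, 4, 5, 6, 7, 8} must be used), so x4 = 6.
The 6 still-open variables together cover exactly {1, 2, 4, 5, 7, 8} — 6 values for 6 variables — and 4 appears only in x5's list, so x5 = 4.
The 2 variables x3 and x6 are confined to {1, 2}, which locks those values in; drop them from x2.
No further eliminations apply; x3 can still be any of 1, 2.

1, 2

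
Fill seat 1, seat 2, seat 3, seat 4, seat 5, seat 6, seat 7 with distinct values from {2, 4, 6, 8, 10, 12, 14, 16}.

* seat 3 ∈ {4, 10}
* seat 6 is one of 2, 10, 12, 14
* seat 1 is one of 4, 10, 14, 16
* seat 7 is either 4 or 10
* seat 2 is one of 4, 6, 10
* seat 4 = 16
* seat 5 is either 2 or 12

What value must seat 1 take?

14

seat 4 has just one choice, so seat 4 = 16. Eliminate 16 elsewhere: seat 1.
Among the 6 still-open variables, 6 fits only seat 2 (and all 6 values in {2, 4, 6, 10, 12, 14} must be used), so seat 2 = 6.
The 2 variables seat 3 and seat 7 are confined to {4, 10}, which locks those values in; drop them from seat 1, seat 6.
So seat 1 = 14.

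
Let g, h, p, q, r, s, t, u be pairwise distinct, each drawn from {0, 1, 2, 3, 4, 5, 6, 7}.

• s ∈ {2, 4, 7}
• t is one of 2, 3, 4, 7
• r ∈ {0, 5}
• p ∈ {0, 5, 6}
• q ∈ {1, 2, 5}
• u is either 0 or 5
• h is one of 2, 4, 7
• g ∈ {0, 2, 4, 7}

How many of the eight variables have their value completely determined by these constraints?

The 8 variables draw from only 8 values {0, 1, 2, 3, 4, 5, 6, 7}, so each is used; only q can be 1, hence q = 1.
The 7 still-open variables together cover exactly {0, 2, 3, 4, 5, 6, 7} — 7 values for 7 variables — and 3 appears only in t's list, so t = 3.
Among the 6 still-open variables, 6 fits only p (and all 6 values in {0, 2, 4, 5, 6, 7} must be used), so p = 6.
r and u between them cover only {0, 5} — a naked pair. Remove those values from g.
Determined: p=6, q=1, t=3. The other variables each still have more than one consistent value. That makes 3.

3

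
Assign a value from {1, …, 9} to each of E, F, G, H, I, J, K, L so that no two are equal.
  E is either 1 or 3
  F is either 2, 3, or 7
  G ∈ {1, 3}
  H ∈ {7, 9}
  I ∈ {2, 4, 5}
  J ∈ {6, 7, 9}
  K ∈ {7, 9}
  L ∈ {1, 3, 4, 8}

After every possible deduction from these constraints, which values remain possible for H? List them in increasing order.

7, 9

E and G share exactly the 2 values {1, 3}; by pigeonhole those values go to them, so strike 1, 3 from F, L.
The 2 variables H and K are confined to {7, 9}, which locks those values in; drop them from F, J.
F's domain is down to {2}, so F = 2. Eliminate 2 elsewhere: I.
J has just one choice, so J = 6.
No further eliminations apply; H can still be any of 7, 9.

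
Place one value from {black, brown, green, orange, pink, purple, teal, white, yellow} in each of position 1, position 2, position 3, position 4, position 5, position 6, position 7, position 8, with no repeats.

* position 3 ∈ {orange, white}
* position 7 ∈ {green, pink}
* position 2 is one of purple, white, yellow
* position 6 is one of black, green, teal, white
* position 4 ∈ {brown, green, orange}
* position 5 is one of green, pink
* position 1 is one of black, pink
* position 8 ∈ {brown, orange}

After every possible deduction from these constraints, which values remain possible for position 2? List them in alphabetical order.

The 2 variables position 5 and position 7 are confined to {green, pink}, which locks those values in; drop them from position 1, position 4, position 6.
That leaves position 1 = black. Eliminate black elsewhere: position 6.
The 2 variables position 4 and position 8 are confined to {brown, orange}, which locks those values in; drop them from position 3.
position 3 has just one choice, so position 3 = white. Eliminate white elsewhere: position 2, position 6.
position 6 has just one choice, so position 6 = teal.
No further eliminations apply; position 2 can still be any of purple, yellow.

purple, yellow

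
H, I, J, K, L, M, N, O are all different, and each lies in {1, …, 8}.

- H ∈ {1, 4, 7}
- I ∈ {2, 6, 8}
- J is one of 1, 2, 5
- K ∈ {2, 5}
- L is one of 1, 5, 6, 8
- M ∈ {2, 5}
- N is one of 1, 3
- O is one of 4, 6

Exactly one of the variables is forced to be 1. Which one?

The 8 variables draw from only 8 values {1, 2, 3, 4, 5, 6, 7, 8}, so each is used; only N can be 3, hence N = 3.
The 7 still-open variables together cover exactly {1, 2, 4, 5, 6, 7, 8} — 7 values for 7 variables — and 7 appears only in H's list, so H = 7.
The 6 still-open variables together cover exactly {1, 2, 4, 5, 6, 8} — 6 values for 6 variables — and 4 appears only in O's list, so O = 4.
K and M between them cover only {2, 5} — a naked pair. Remove those values from I, J, L.
So 1 goes to J.

J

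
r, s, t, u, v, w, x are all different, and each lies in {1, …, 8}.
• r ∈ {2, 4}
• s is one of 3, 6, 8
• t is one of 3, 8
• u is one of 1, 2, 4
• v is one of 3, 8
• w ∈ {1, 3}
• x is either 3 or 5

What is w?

1

Among the 7 variables, 5 fits only x (and all 7 values in {1, 2, 3, 4, 5, 6, 8} must be used), so x = 5.
The 6 still-open variables draw from only 6 values {1, 2, 3, 4, 6, 8}, so each is used; only s can be 6, hence s = 6.
t and v between them cover only {3, 8} — a naked pair. Remove those values from w.
So w = 1.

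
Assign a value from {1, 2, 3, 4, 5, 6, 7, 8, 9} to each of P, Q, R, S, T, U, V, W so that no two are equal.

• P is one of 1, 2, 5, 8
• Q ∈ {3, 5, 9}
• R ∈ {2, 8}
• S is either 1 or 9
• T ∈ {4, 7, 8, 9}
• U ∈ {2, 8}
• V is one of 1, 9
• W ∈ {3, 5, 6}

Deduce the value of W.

R and U share exactly the 2 values {2, 8}; by pigeonhole those values go to them, so strike 2, 8 from P, T.
S and V share exactly the 2 values {1, 9}; by pigeonhole those values go to them, so strike 1, 9 from P, Q, T.
P's domain is down to {5}, so P = 5. Remove 5 from Q, W.
Q has just one choice, so Q = 3. Strike 3 from W.
So W = 6.

6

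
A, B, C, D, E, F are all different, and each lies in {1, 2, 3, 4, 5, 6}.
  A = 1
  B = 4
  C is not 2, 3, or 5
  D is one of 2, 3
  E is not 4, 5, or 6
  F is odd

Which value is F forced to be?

5

A's domain is down to {1}, so A = 1. Strike 1 from C, E, F.
B has just one choice, so B = 4. Remove 4 from C.
C must be 6 (only option left).
Among the 3 still-open variables, 5 fits only F (and all 3 values in {2, 3, 5} must be used), so F = 5.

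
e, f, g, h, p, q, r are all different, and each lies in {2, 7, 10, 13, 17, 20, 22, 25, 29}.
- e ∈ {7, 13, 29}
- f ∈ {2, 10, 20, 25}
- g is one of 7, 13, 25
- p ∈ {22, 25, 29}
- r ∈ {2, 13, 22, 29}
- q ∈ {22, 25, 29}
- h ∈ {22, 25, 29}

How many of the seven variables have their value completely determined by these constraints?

1

h, p, q between them cover only {22, 25, 29} — a naked triple. Remove those values from e, f, g, r.
e and g share exactly the 2 values {7, 13}; by pigeonhole those values go to them, so strike 7, 13 from r.
r's domain is down to {2}, so r = 2. So f can't be 2.
Determined: r=2. The other variables each still have more than one consistent value. That makes 1.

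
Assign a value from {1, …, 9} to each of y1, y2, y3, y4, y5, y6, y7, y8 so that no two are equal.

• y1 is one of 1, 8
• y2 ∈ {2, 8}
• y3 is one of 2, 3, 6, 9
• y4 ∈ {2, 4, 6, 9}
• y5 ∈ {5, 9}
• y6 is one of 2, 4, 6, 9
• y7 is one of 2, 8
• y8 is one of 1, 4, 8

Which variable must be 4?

The 8 variables draw from only 8 values {1, 2, 3, 4, 5, 6, 8, 9}, so each is used; only y3 can be 3, hence y3 = 3.
The 7 still-open variables together cover exactly {1, 2, 4, 5, 6, 8, 9} — 7 values for 7 variables — and 5 appears only in y5's list, so y5 = 5.
y2 and y7 between them cover only {2, 8} — a naked pair. Remove those values from y1, y4, y6, y8.
y1 must be 1 (only option left). Strike 1 from y8.
So 4 goes to y8.

y8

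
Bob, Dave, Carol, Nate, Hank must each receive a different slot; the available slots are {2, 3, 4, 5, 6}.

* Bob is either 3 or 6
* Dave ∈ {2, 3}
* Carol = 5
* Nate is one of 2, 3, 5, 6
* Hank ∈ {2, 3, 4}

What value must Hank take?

4

Carol's domain is down to {5}, so Carol = 5. Remove 5 from Nate.
The 4 still-open variables draw from only 4 values {2, 3, 4, 6}, so each is used; only Hank can be 4, hence Hank = 4.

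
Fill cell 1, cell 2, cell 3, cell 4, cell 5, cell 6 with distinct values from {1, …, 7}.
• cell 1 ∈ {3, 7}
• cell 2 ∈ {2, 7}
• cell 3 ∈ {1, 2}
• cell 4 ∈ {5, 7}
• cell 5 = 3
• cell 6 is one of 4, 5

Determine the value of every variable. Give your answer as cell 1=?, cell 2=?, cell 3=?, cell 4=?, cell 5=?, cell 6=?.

cell 1=7, cell 2=2, cell 3=1, cell 4=5, cell 5=3, cell 6=4

cell 5 has just one choice, so cell 5 = 3. Strike 3 from cell 1.
That leaves cell 1 = 7. So cell 2, cell 4 can't be 7.
That leaves cell 2 = 2. So cell 3 can't be 2.
cell 3 has just one choice, so cell 3 = 1.
cell 4 must be 5 (only option left). Remove 5 from cell 6.
cell 6's domain is down to {4}, so cell 6 = 4.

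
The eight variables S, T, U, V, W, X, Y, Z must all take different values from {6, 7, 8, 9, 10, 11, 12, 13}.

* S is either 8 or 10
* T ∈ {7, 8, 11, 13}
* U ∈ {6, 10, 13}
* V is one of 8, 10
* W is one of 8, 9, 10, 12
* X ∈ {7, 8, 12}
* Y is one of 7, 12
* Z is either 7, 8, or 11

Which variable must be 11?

Z

Among the 8 variables, 6 fits only U (and all 8 values in {6, 7, 8, 9, 10, 11, 12, 13} must be used), so U = 6.
The 7 still-open variables together cover exactly {7, 8, 9, 10, 11, 12, 13} — 7 values for 7 variables — and 9 appears only in W's list, so W = 9.
The 6 still-open variables draw from only 6 values {7, 8, 10, 11, 12, 13}, so each is used; only T can be 13, hence T = 13.
The 5 still-open variables draw from only 5 values {7, 8, 10, 11, 12}, so each is used; only Z can be 11, hence Z = 11.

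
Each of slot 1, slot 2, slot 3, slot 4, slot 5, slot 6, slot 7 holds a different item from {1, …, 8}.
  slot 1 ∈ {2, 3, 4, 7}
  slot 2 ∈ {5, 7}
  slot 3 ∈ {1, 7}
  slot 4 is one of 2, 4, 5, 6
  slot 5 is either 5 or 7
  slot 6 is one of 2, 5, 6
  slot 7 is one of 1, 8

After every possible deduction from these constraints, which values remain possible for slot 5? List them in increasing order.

slot 2 and slot 5 between them cover only {5, 7} — a naked pair. Remove those values from slot 1, slot 3, slot 4, slot 6.
slot 3's domain is down to {1}, so slot 3 = 1. So slot 7 can't be 1.
slot 7 has just one choice, so slot 7 = 8.
No further eliminations apply; slot 5 can still be any of 5, 7.

5, 7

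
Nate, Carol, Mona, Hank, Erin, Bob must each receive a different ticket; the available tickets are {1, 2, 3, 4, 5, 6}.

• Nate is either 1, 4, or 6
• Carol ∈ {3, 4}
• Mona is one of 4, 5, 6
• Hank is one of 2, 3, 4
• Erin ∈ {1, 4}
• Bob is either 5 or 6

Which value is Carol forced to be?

The 6 variables draw from only 6 values {1, 2, 3, 4, 5, 6}, so each is used; only Hank can be 2, hence Hank = 2.
The 5 still-open variables draw from only 5 values {1, 3, 4, 5, 6}, so each is used; only Carol can be 3, hence Carol = 3.

3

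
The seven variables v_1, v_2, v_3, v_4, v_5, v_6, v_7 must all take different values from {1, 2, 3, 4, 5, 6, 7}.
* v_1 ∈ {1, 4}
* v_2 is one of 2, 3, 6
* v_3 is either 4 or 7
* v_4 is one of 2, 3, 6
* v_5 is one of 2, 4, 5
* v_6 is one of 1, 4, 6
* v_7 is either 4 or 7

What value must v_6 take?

6

The 7 variables together cover exactly {1, 2, 3, 4, 5, 6, 7} — 7 values for 7 variables — and 5 appears only in v_5's list, so v_5 = 5.
v_3 and v_7 between them cover only {4, 7} — a naked pair. Remove those values from v_1, v_6.
v_1 must be 1 (only option left). So v_6 can't be 1.
So v_6 = 6.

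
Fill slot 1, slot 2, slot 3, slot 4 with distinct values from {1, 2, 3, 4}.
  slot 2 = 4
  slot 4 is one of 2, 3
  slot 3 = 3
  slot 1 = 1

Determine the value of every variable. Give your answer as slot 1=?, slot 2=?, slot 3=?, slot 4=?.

slot 1=1, slot 2=4, slot 3=3, slot 4=2

slot 1 must be 1 (only option left).
slot 2 must be 4 (only option left).
slot 3's domain is down to {3}, so slot 3 = 3. Strike 3 from slot 4.
slot 4 must be 2 (only option left).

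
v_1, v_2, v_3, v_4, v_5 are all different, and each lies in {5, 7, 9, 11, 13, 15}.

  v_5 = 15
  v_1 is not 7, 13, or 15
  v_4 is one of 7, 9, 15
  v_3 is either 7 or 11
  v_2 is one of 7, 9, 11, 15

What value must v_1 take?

v_5 has just one choice, so v_5 = 15. So v_2, v_4 can't be 15.
The 4 still-open variables draw from only 4 values {5, 7, 9, 11}, so each is used; only v_1 can be 5, hence v_1 = 5.

5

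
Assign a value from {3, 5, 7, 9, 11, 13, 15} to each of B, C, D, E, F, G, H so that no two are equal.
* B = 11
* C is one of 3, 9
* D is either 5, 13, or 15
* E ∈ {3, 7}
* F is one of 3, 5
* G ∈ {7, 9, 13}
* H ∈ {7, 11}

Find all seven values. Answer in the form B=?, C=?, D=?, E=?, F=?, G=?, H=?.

B=11, C=9, D=15, E=3, F=5, G=13, H=7

B's domain is down to {11}, so B = 11. Remove 11 from H.
H's domain is down to {7}, so H = 7. Strike 7 from E, G.
E has just one choice, so E = 3. Remove 3 from C, F.
That leaves F = 5. Eliminate 5 elsewhere: D.
That leaves C = 9. Remove 9 from G.
G must be 13 (only option left). Strike 13 from D.
D has just one choice, so D = 15.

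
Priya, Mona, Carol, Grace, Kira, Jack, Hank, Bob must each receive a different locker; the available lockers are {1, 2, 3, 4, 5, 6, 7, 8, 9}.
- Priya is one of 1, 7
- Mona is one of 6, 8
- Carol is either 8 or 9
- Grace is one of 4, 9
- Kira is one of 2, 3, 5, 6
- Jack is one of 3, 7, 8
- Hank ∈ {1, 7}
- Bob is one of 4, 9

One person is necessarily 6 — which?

The 2 variables Priya and Hank are confined to {1, 7}, which locks those values in; drop them from Jack.
Grace and Bob share exactly the 2 values {4, 9}; by pigeonhole those values go to them, so strike 4, 9 from Carol.
Carol must be 8 (only option left). Strike 8 from Mona, Jack.
So 6 goes to Mona.

Mona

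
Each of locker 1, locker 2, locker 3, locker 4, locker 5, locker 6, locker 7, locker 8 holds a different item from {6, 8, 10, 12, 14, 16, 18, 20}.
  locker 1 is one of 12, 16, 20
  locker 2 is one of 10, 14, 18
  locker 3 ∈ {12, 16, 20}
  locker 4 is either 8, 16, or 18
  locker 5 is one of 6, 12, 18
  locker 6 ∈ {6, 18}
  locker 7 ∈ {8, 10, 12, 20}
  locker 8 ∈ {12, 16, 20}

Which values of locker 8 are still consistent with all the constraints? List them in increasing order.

The 8 variables draw from only 8 values {6, 8, 10, 12, 14, 16, 18, 20}, so each is used; only locker 2 can be 14, hence locker 2 = 14.
The 7 still-open variables draw from only 7 values {6, 8, 10, 12, 16, 18, 20}, so each is used; only locker 7 can be 10, hence locker 7 = 10.
The 6 still-open variables draw from only 6 values {6, 8, 12, 16, 18, 20}, so each is used; only locker 4 can be 8, hence locker 4 = 8.
locker 1, locker 3, locker 8 between them cover only {12, 16, 20} — a naked triple. Remove those values from locker 5.
No further eliminations apply; locker 8 can still be any of 12, 16, 20.

12, 16, 20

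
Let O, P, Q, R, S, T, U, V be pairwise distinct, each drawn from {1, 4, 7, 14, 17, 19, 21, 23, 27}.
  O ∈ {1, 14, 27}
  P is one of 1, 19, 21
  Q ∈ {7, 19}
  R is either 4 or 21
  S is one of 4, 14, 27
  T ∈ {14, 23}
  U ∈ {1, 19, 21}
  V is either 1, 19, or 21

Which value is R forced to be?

4

The 8 variables together cover exactly {1, 4, 7, 14, 19, 21, 23, 27} — 8 values for 8 variables — and 7 appears only in Q's list, so Q = 7.
The 7 still-open variables together cover exactly {1, 4, 14, 19, 21, 23, 27} — 7 values for 7 variables — and 23 appears only in T's list, so T = 23.
P, U, V between them cover only {1, 19, 21} — a naked triple. Remove those values from O, R.
So R = 4.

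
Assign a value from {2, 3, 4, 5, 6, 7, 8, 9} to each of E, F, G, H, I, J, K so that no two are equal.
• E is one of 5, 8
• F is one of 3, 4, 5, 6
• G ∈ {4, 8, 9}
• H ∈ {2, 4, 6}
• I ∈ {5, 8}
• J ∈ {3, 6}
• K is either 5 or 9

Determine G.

4

Among the 7 variables, 2 fits only H (and all 7 values in {2, 3, 4, 5, 6, 8, 9} must be used), so H = 2.
The 2 variables E and I are confined to {5, 8}, which locks those values in; drop them from F, G, K.
K must be 9 (only option left). So G can't be 9.
So G = 4.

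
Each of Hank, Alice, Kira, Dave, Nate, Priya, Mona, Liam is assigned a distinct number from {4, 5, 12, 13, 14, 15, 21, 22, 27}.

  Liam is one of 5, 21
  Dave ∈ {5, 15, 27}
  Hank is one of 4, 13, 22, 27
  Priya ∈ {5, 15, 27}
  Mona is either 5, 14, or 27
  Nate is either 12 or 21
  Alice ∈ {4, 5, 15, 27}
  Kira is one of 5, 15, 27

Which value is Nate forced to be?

12

The 3 variables Kira, Dave, Priya are confined to {5, 15, 27}, which locks those values in; drop them from Hank, Alice, Mona, Liam.
That leaves Alice = 4. Eliminate 4 elsewhere: Hank.
Mona's domain is down to {14}, so Mona = 14.
Liam must be 21 (only option left). So Nate can't be 21.
So Nate = 12.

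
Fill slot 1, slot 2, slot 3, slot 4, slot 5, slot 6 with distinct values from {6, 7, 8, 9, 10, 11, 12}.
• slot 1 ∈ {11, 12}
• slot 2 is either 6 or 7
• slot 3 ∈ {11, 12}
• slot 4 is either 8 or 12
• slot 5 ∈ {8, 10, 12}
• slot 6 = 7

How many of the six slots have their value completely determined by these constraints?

slot 6 has just one choice, so slot 6 = 7. Remove 7 from slot 2.
slot 2 has just one choice, so slot 2 = 6.
The 4 still-open variables draw from only 4 values {8, 10, 11, 12}, so each is used; only slot 5 can be 10, hence slot 5 = 10.
The 3 still-open variables together cover exactly {8, 11, 12} — 3 values for 3 variables — and 8 appears only in slot 4's list, so slot 4 = 8.
Determined: slot 2=6, slot 4=8, slot 5=10, slot 6=7. The other slots each still have more than one consistent value. That makes 4.

4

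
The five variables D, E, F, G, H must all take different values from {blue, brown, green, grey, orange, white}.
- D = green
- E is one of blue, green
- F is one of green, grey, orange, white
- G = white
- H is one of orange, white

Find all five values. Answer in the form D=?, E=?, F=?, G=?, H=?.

D=green, E=blue, F=grey, G=white, H=orange

D has just one choice, so D = green. Remove green from E, F.
E has just one choice, so E = blue.
G must be white (only option left). Eliminate white elsewhere: F, H.
H must be orange (only option left). Eliminate orange elsewhere: F.
F's domain is down to {grey}, so F = grey.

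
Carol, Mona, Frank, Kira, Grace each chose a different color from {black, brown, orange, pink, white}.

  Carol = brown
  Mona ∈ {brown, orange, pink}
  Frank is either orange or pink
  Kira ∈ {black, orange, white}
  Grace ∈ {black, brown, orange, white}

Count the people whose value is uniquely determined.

Carol has just one choice, so Carol = brown. Eliminate brown elsewhere: Mona, Grace.
The 2 variables Mona and Frank are confined to {orange, pink}, which locks those values in; drop them from Kira, Grace.
Determined: Carol=brown. The other people each still have more than one consistent value. That makes 1.

1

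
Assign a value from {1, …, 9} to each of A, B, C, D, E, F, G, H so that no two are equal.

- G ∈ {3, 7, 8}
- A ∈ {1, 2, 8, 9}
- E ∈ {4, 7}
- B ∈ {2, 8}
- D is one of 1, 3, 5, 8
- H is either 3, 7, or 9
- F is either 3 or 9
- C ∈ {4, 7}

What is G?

The 8 variables draw from only 8 values {1, 2, 3, 4, 5, 7, 8, 9}, so each is used; only D can be 5, hence D = 5.
The 7 still-open variables draw from only 7 values {1, 2, 3, 4, 7, 8, 9}, so each is used; only A can be 1, hence A = 1.
Among the 6 still-open variables, 2 fits only B (and all 6 values in {2, 3, 4, 7, 8, 9} must be used), so B = 2.
The 5 still-open variables draw from only 5 values {3, 4, 7, 8, 9}, so each is used; only G can be 8, hence G = 8.

8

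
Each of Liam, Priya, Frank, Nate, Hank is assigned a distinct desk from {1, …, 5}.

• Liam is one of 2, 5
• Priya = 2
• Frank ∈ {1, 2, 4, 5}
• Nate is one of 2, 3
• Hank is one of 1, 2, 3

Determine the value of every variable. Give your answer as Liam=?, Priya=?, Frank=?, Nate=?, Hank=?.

Priya has just one choice, so Priya = 2. Remove 2 from Liam, Frank, Nate, Hank.
Nate must be 3 (only option left). So Hank can't be 3.
Hank has just one choice, so Hank = 1. Strike 1 from Frank.
Liam must be 5 (only option left). So Frank can't be 5.
That leaves Frank = 4.

Liam=5, Priya=2, Frank=4, Nate=3, Hank=1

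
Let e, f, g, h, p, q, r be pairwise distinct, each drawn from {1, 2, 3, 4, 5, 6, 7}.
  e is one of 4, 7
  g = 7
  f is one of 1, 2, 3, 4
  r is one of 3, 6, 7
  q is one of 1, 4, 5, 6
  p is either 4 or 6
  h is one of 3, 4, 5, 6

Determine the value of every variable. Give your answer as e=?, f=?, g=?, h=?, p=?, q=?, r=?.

e=4, f=2, g=7, h=5, p=6, q=1, r=3

g must be 7 (only option left). Remove 7 from e, r.
e must be 4 (only option left). Strike 4 from f, h, p, q.
p's domain is down to {6}, so p = 6. Eliminate 6 elsewhere: h, q, r.
r's domain is down to {3}, so r = 3. Strike 3 from f, h.
h must be 5 (only option left). Eliminate 5 elsewhere: q.
q must be 1 (only option left). So f can't be 1.
f must be 2 (only option left).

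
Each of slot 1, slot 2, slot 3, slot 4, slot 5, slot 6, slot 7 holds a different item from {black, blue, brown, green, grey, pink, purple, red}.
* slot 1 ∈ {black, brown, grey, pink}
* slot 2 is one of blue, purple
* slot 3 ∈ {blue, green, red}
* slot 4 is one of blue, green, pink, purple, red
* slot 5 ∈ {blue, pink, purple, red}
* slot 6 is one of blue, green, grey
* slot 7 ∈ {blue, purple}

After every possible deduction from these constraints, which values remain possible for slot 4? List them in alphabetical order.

The 2 variables slot 2 and slot 7 are confined to {blue, purple}, which locks those values in; drop them from slot 3, slot 4, slot 5, slot 6.
slot 3, slot 4, slot 5 share exactly the 3 values {green, pink, red}; by pigeonhole those values go to them, so strike green, pink, red from slot 1, slot 6.
slot 6 has just one choice, so slot 6 = grey. So slot 1 can't be grey.
No further eliminations apply; slot 4 can still be any of green, pink, red.

green, pink, red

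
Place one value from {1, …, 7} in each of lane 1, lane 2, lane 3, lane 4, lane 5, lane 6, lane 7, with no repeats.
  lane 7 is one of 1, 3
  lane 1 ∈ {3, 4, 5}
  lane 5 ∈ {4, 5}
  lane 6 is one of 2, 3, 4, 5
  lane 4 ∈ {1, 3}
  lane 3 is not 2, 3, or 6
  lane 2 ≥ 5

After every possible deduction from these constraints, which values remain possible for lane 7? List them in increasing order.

The 7 variables draw from only 7 values {1, 2, 3, 4, 5, 6, 7}, so each is used; only lane 6 can be 2, hence lane 6 = 2.
The 6 still-open variables draw from only 6 values {1, 3, 4, 5, 6, 7}, so each is used; only lane 2 can be 6, hence lane 2 = 6.
Among the 5 still-open variables, 7 fits only lane 3 (and all 5 values in {1, 3, 4, 5, 7} must be used), so lane 3 = 7.
lane 4 and lane 7 share exactly the 2 values {1, 3}; by pigeonhole those values go to them, so strike 1, 3 from lane 1.
No further eliminations apply; lane 7 can still be any of 1, 3.

1, 3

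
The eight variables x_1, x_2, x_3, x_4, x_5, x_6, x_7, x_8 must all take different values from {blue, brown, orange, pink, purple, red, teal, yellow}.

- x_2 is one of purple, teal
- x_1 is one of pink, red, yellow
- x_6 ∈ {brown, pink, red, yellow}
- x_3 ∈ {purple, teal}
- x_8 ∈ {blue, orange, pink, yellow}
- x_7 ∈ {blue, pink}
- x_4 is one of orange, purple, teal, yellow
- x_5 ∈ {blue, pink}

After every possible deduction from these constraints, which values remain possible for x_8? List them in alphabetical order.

The 8 variables together cover exactly {blue, brown, orange, pink, purple, red, teal, yellow} — 8 values for 8 variables — and brown appears only in x_6's list, so x_6 = brown.
The 7 still-open variables together cover exactly {blue, orange, pink, purple, red, teal, yellow} — 7 values for 7 variables — and red appears only in x_1's list, so x_1 = red.
x_2 and x_3 share exactly the 2 values {purple, teal}; by pigeonhole those values go to them, so strike purple, teal from x_4.
x_5 and x_7 between them cover only {blue, pink} — a naked pair. Remove those values from x_8.
No further eliminations apply; x_8 can still be any of orange, yellow.

orange, yellow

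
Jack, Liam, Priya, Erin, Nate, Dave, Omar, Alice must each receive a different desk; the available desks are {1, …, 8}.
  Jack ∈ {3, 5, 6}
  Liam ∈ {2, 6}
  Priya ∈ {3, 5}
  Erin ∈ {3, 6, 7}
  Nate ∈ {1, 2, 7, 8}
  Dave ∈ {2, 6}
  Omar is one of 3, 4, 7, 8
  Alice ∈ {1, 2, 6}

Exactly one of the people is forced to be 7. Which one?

The 8 variables draw from only 8 values {1, 2, 3, 4, 5, 6, 7, 8}, so each is used; only Omar can be 4, hence Omar = 4.
The 7 still-open variables together cover exactly {1, 2, 3, 5, 6, 7, 8} — 7 values for 7 variables — and 8 appears only in Nate's list, so Nate = 8.
The 6 still-open variables together cover exactly {1, 2, 3, 5, 6, 7} — 6 values for 6 variables — and 1 appears only in Alice's list, so Alice = 1.
The 5 still-open variables together cover exactly {2, 3, 5, 6, 7} — 5 values for 5 variables — and 7 appears only in Erin's list, so Erin = 7.

Erin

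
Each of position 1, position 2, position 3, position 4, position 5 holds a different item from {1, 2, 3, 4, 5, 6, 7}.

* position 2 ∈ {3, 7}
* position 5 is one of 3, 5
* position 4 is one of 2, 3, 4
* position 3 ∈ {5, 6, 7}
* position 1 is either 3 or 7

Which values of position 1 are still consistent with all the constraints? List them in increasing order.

3, 7

position 1 and position 2 share exactly the 2 values {3, 7}; by pigeonhole those values go to them, so strike 3, 7 from position 3, position 4, position 5.
position 5's domain is down to {5}, so position 5 = 5. Eliminate 5 elsewhere: position 3.
position 3's domain is down to {6}, so position 3 = 6.
No further eliminations apply; position 1 can still be any of 3, 7.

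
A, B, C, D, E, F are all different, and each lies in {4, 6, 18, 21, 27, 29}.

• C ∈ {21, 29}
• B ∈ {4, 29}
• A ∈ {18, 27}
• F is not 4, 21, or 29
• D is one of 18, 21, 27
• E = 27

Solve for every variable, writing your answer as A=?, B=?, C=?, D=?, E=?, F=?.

E must be 27 (only option left). Strike 27 from A, D, F.
A's domain is down to {18}, so A = 18. Remove 18 from D, F.
D's domain is down to {21}, so D = 21. Remove 21 from C.
That leaves F = 6.
That leaves C = 29. Strike 29 from B.
B's domain is down to {4}, so B = 4.

A=18, B=4, C=29, D=21, E=27, F=6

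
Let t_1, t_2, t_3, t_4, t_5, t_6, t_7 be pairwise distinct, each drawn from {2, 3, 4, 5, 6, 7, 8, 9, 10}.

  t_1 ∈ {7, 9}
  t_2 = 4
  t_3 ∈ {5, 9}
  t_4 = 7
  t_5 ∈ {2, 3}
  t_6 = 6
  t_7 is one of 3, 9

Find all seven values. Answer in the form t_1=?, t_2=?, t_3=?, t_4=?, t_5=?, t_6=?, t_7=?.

t_1=9, t_2=4, t_3=5, t_4=7, t_5=2, t_6=6, t_7=3

t_2 must be 4 (only option left).
That leaves t_4 = 7. So t_1 can't be 7.
t_6's domain is down to {6}, so t_6 = 6.
t_1 has just one choice, so t_1 = 9. Strike 9 from t_3, t_7.
That leaves t_3 = 5.
t_7 has just one choice, so t_7 = 3. Eliminate 3 elsewhere: t_5.
That leaves t_5 = 2.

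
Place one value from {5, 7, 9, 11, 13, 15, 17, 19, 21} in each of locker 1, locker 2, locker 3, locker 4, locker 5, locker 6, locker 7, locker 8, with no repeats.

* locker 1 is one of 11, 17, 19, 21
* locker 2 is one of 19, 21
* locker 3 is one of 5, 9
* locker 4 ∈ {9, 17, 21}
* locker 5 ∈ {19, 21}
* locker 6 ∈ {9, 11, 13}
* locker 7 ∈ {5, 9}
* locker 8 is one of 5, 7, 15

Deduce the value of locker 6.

locker 2 and locker 5 share exactly the 2 values {19, 21}; by pigeonhole those values go to them, so strike 19, 21 from locker 1, locker 4.
locker 3 and locker 7 share exactly the 2 values {5, 9}; by pigeonhole those values go to them, so strike 5, 9 from locker 4, locker 6, locker 8.
That leaves locker 4 = 17. Eliminate 17 elsewhere: locker 1.
locker 1's domain is down to {11}, so locker 1 = 11. Strike 11 from locker 6.
So locker 6 = 13.

13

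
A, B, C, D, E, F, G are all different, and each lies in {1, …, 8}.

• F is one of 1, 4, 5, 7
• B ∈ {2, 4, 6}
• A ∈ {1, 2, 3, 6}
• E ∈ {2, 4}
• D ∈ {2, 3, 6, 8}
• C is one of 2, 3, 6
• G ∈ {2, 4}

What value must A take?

1

The 2 variables E and G are confined to {2, 4}, which locks those values in; drop them from A, B, C, D, F.
That leaves B = 6. So A, C, D can't be 6.
C's domain is down to {3}, so C = 3. Strike 3 from A, D.
So A = 1.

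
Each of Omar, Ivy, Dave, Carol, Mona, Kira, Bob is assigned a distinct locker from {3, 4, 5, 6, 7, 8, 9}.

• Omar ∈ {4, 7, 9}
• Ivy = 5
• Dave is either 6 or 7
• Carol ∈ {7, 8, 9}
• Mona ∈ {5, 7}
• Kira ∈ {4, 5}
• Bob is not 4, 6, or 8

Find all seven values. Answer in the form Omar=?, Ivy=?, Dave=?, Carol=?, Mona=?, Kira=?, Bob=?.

Omar=9, Ivy=5, Dave=6, Carol=8, Mona=7, Kira=4, Bob=3

Ivy has just one choice, so Ivy = 5. Remove 5 from Mona, Kira, Bob.
Mona has just one choice, so Mona = 7. So Omar, Dave, Carol, Bob can't be 7.
Kira has just one choice, so Kira = 4. Strike 4 from Omar.
Omar's domain is down to {9}, so Omar = 9. So Carol, Bob can't be 9.
That leaves Dave = 6.
That leaves Carol = 8.
That leaves Bob = 3.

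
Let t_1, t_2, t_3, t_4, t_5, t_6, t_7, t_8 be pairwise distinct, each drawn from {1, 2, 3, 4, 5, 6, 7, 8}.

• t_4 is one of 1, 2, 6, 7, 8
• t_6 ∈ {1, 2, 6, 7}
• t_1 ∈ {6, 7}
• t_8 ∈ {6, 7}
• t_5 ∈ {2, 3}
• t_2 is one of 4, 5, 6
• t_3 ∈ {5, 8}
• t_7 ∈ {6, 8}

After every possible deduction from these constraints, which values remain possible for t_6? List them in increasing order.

The 8 variables draw from only 8 values {1, 2, 3, 4, 5, 6, 7, 8}, so each is used; only t_5 can be 3, hence t_5 = 3.
The 7 still-open variables together cover exactly {1, 2, 4, 5, 6, 7, 8} — 7 values for 7 variables — and 4 appears only in t_2's list, so t_2 = 4.
The 6 still-open variables together cover exactly {1, 2, 5, 6, 7, 8} — 6 values for 6 variables — and 5 appears only in t_3's list, so t_3 = 5.
t_1 and t_8 between them cover only {6, 7} — a naked pair. Remove those values from t_4, t_6, t_7.
t_7's domain is down to {8}, so t_7 = 8. Eliminate 8 elsewhere: t_4.
No further eliminations apply; t_6 can still be any of 1, 2.

1, 2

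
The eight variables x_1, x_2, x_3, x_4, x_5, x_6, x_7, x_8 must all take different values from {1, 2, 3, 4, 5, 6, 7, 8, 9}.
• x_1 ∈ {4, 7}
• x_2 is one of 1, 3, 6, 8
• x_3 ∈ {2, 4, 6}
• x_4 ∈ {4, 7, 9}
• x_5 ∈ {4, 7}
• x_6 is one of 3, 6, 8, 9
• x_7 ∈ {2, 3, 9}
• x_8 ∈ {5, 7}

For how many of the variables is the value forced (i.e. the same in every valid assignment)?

2

x_1 and x_5 between them cover only {4, 7} — a naked pair. Remove those values from x_3, x_4, x_8.
That leaves x_4 = 9. Strike 9 from x_6, x_7.
That leaves x_8 = 5.
Determined: x_4=9, x_8=5. The other variables each still have more than one consistent value. That makes 2.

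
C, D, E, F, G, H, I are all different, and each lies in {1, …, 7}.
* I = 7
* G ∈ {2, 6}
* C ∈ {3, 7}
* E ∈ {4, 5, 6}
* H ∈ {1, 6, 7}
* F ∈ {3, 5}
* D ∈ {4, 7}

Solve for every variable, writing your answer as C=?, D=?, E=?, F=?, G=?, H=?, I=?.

C=3, D=4, E=6, F=5, G=2, H=1, I=7

I's domain is down to {7}, so I = 7. Eliminate 7 elsewhere: C, D, H.
C has just one choice, so C = 3. Eliminate 3 elsewhere: F.
D has just one choice, so D = 4. Strike 4 from E.
F has just one choice, so F = 5. So E can't be 5.
That leaves E = 6. So G, H can't be 6.
G's domain is down to {2}, so G = 2.
That leaves H = 1.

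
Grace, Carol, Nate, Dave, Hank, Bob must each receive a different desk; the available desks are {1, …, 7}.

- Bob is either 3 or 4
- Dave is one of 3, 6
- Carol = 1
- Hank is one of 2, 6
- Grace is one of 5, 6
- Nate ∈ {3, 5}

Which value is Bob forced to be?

4

Carol must be 1 (only option left).
Among the 5 still-open variables, 2 fits only Hank (and all 5 values in {2, 3, 4, 5, 6} must be used), so Hank = 2.
Among the 4 still-open variables, 4 fits only Bob (and all 4 values in {3, 4, 5, 6} must be used), so Bob = 4.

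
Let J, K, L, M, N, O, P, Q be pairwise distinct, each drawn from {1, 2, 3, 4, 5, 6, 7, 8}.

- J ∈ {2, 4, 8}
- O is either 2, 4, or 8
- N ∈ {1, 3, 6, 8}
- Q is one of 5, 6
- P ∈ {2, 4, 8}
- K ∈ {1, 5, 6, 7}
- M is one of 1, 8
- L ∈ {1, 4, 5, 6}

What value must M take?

1

The 8 variables draw from only 8 values {1, 2, 3, 4, 5, 6, 7, 8}, so each is used; only N can be 3, hence N = 3.
Among the 7 still-open variables, 7 fits only K (and all 7 values in {1, 2, 4, 5, 6, 7, 8} must be used), so K = 7.
J, O, P share exactly the 3 values {2, 4, 8}; by pigeonhole those values go to them, so strike 2, 4, 8 from L, M.
So M = 1.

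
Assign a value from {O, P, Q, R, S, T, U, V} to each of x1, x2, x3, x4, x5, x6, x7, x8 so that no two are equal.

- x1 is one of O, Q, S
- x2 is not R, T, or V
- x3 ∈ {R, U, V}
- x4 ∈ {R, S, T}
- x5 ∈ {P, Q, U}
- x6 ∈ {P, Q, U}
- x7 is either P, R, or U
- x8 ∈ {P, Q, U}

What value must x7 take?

The 8 variables together cover exactly {O, P, Q, R, S, T, U, V} — 8 values for 8 variables — and T appears only in x4's list, so x4 = T.
The 7 still-open variables together cover exactly {O, P, Q, R, S, U, V} — 7 values for 7 variables — and V appears only in x3's list, so x3 = V.
Among the 6 still-open variables, R fits only x7 (and all 6 values in {O, P, Q, R, S, U} must be used), so x7 = R.

R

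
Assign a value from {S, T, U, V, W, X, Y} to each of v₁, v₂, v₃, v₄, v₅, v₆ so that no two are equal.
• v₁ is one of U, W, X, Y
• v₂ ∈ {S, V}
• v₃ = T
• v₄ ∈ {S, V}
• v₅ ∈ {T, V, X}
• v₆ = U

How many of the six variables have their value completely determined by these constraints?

v₃ must be T (only option left). So v₅ can't be T.
v₆ must be U (only option left). Remove U from v₁.
v₂ and v₄ share exactly the 2 values {S, V}; by pigeonhole those values go to them, so strike S, V from v₅.
v₅ has just one choice, so v₅ = X. Strike X from v₁.
Determined: v₃=T, v₅=X, v₆=U. The other variables each still have more than one consistent value. That makes 3.

3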